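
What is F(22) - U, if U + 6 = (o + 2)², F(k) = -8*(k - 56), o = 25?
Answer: -451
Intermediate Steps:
F(k) = 448 - 8*k (F(k) = -8*(-56 + k) = 448 - 8*k)
U = 723 (U = -6 + (25 + 2)² = -6 + 27² = -6 + 729 = 723)
F(22) - U = (448 - 8*22) - 1*723 = (448 - 176) - 723 = 272 - 723 = -451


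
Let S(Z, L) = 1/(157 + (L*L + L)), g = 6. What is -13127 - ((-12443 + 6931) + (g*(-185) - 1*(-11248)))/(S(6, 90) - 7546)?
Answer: -275594886775/20995487 ≈ -13126.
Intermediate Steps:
S(Z, L) = 1/(157 + L + L²) (S(Z, L) = 1/(157 + (L² + L)) = 1/(157 + (L + L²)) = 1/(157 + L + L²))
-13127 - ((-12443 + 6931) + (g*(-185) - 1*(-11248)))/(S(6, 90) - 7546) = -13127 - ((-12443 + 6931) + (6*(-185) - 1*(-11248)))/(1/(157 + 90 + 90²) - 7546) = -13127 - (-5512 + (-1110 + 11248))/(1/(157 + 90 + 8100) - 7546) = -13127 - (-5512 + 10138)/(1/8347 - 7546) = -13127 - 4626/(1/8347 - 7546) = -13127 - 4626/(-62986461/8347) = -13127 - 4626*(-8347)/62986461 = -13127 - 1*(-12871074/20995487) = -13127 + 12871074/20995487 = -275594886775/20995487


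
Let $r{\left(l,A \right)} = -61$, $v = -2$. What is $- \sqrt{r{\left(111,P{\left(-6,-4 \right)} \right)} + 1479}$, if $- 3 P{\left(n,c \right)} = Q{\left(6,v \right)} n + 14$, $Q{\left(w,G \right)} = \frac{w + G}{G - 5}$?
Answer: $- \sqrt{1418} \approx -37.656$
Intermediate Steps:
$Q{\left(w,G \right)} = \frac{G + w}{-5 + G}$
$P{\left(n,c \right)} = - \frac{14}{3} + \frac{4 n}{21}$ ($P{\left(n,c \right)} = - \frac{\frac{-2 + 6}{-5 - 2} n + 14}{3} = - \frac{\frac{1}{-7} \cdot 4 n + 14}{3} = - \frac{\left(- \frac{1}{7}\right) 4 n + 14}{3} = - \frac{- \frac{4 n}{7} + 14}{3} = - \frac{14 - \frac{4 n}{7}}{3} = - \frac{14}{3} + \frac{4 n}{21}$)
$- \sqrt{r{\left(111,P{\left(-6,-4 \right)} \right)} + 1479} = - \sqrt{-61 + 1479} = - \sqrt{1418}$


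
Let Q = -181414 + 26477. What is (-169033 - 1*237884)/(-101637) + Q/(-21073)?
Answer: 2702477090/237977389 ≈ 11.356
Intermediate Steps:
Q = -154937
(-169033 - 1*237884)/(-101637) + Q/(-21073) = (-169033 - 1*237884)/(-101637) - 154937/(-21073) = (-169033 - 237884)*(-1/101637) - 154937*(-1/21073) = -406917*(-1/101637) + 154937/21073 = 45213/11293 + 154937/21073 = 2702477090/237977389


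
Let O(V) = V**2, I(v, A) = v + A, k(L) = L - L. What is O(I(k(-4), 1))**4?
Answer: 1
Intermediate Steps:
k(L) = 0
I(v, A) = A + v
O(I(k(-4), 1))**4 = ((1 + 0)**2)**4 = (1**2)**4 = 1**4 = 1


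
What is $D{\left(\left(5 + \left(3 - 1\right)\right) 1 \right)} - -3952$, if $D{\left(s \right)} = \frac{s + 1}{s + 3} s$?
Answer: $\frac{19788}{5} \approx 3957.6$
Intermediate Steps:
$D{\left(s \right)} = \frac{s \left(1 + s\right)}{3 + s}$ ($D{\left(s \right)} = \frac{1 + s}{3 + s} s = \frac{s \left(1 + s\right)}{3 + s}$)
$D{\left(\left(5 + \left(3 - 1\right)\right) 1 \right)} - -3952 = \frac{\left(5 + \left(3 - 1\right)\right) 1 \left(1 + \left(5 + \left(3 - 1\right)\right) 1\right)}{3 + \left(5 + \left(3 - 1\right)\right) 1} - -3952 = \frac{\left(5 + 2\right) 1 \left(1 + \left(5 + 2\right) 1\right)}{3 + \left(5 + 2\right) 1} + 3952 = \frac{7 \cdot 1 \left(1 + 7 \cdot 1\right)}{3 + 7 \cdot 1} + 3952 = \frac{7 \left(1 + 7\right)}{3 + 7} + 3952 = 7 \cdot \frac{1}{10} \cdot 8 + 3952 = \frac{28}{5} + 3952 = \frac{19788}{5}$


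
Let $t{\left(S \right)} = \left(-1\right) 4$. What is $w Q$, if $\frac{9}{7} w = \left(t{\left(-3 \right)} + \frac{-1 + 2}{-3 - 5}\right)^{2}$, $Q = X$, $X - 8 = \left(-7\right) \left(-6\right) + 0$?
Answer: $\frac{21175}{32} \approx 661.72$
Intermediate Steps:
$X = 50$ ($X = 8 + \left(\left(-7\right) \left(-6\right) + 0\right) = 8 + \left(42 + 0\right) = 8 + 42 = 50$)
$t{\left(S \right)} = -4$
$Q = 50$
$w = \frac{847}{64}$ ($w = \frac{7 \left(-4 + \frac{-1 + 2}{-3 - 5}\right)^{2}}{9} = \frac{7 \left(-4 + 1 \frac{1}{-8}\right)^{2}}{9} = \frac{7 \left(-4 + 1 \left(- \frac{1}{8}\right)\right)^{2}}{9} = \frac{7 \left(-4 - \frac{1}{8}\right)^{2}}{9} = \frac{7 \left(- \frac{33}{8}\right)^{2}}{9} = \frac{7}{9} \cdot \frac{1089}{64} = \frac{847}{64} \approx 13.234$)
$w Q = \frac{847}{64} \cdot 50 = \frac{21175}{32}$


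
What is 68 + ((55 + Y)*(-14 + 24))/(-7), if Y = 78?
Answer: -122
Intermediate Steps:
68 + ((55 + Y)*(-14 + 24))/(-7) = 68 + ((55 + 78)*(-14 + 24))/(-7) = 68 + (133*10)*(-1/7) = 68 + 1330*(-1/7) = 68 - 190 = -122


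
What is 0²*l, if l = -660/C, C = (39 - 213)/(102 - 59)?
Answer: 0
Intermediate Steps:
C = -174/43 ≈ -4.0465
l = 4730/29 (l = -660/(-174/43) = -660*(-43/174) = 4730/29 ≈ 163.10)
0²*l = 0²*(4730/29) = 0*(4730/29) = 0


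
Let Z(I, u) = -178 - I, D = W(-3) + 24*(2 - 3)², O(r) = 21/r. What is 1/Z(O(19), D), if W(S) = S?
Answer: -19/3403 ≈ -0.0055833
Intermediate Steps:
D = 21 (D = -3 + 24*(2 - 3)² = -3 + 24*(-1)² = -3 + 24*1 = -3 + 24 = 21)
1/Z(O(19), D) = 1/(-178 - 21/19) = 1/(-3403/19) = -19/3403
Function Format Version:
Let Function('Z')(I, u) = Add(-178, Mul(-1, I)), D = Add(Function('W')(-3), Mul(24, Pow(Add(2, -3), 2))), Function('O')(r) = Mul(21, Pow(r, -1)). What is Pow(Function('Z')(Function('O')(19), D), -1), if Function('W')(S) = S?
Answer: Rational(-19, 3403) ≈ -0.0055833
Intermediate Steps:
D = 21 (D = Add(-3, Mul(24, Pow(Add(2, -3), 2))) = Add(-3, Mul(24, Pow(-1, 2))) = Add(-3, Mul(24, 1)) = Add(-3, 24) = 21)
Pow(Function('Z')(Function('O')(19), D), -1) = Pow(Add(-178, Mul(-1, Mul(21, Pow(19, -1)))), -1) = Pow(Add(-178, Mul(-1, Mul(21, Rational(1, 19)))), -1) = Pow(Add(-178, Mul(-1, Rational(21, 19))), -1) = Pow(Add(-178, Rational(-21, 19)), -1) = Pow(Rational(-3403, 19), -1) = Rational(-19, 3403)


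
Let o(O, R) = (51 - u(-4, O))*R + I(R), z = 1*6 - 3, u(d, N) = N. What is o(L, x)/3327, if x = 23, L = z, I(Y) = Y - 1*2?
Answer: 375/1109 ≈ 0.33814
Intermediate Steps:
I(Y) = -2 + Y (I(Y) = Y - 2 = -2 + Y)
z = 3 (z = 6 - 3 = 3)
L = 3
o(O, R) = -2 + R + R*(51 - O) (o(O, R) = (51 - O)*R + (-2 + R) = R*(51 - O) + (-2 + R) = -2 + R + R*(51 - O))
o(L, x)/3327 = (-2 + 52*23 - 1*3*23)/3327 = (-2 + 1196 - 69)*(1/3327) = 1125*(1/3327) = 375/1109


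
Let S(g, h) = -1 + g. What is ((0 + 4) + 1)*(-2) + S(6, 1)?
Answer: -5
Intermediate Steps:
((0 + 4) + 1)*(-2) + S(6, 1) = ((0 + 4) + 1)*(-2) + (-1 + 6) = (4 + 1)*(-2) + 5 = 5*(-2) + 5 = -10 + 5 = -5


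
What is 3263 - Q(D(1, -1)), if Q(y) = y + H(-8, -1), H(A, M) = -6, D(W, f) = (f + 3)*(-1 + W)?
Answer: 3269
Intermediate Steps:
D(W, f) = (-1 + W)*(3 + f) (D(W, f) = (3 + f)*(-1 + W) = (-1 + W)*(3 + f))
Q(y) = -6 + y (Q(y) = y - 6 = -6 + y)
3263 - Q(D(1, -1)) = 3263 - (-6 + (-3 - 1*(-1) + 3*1 + 1*(-1))) = 3263 - (-6 + (-3 + 1 + 3 - 1)) = 3263 - (-6 + 0) = 3263 - 1*(-6) = 3263 + 6 = 3269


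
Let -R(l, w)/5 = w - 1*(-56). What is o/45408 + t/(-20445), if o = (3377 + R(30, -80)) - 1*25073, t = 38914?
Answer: -92005343/38681940 ≈ -2.3785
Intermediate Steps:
R(l, w) = -280 - 5*w (R(l, w) = -5*(w - 1*(-56)) = -5*(w + 56) = -5*(56 + w) = -280 - 5*w)
o = -21576 (o = (3377 + (-280 - 5*(-80))) - 1*25073 = (3377 + (-280 + 400)) - 25073 = (3377 + 120) - 25073 = 3497 - 25073 = -21576)
o/45408 + t/(-20445) = -21576/45408 + 38914/(-20445) = -21576*1/45408 + 38914*(-1/20445) = -899/1892 - 38914/20445 = -92005343/38681940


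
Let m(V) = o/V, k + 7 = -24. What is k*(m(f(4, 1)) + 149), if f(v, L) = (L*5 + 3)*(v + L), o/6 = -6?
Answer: -45911/10 ≈ -4591.1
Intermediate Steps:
o = -36 (o = 6*(-6) = -36)
k = -31 (k = -7 - 24 = -31)
f(v, L) = (3 + 5*L)*(L + v) (f(v, L) = (5*L + 3)*(L + v) = (3 + 5*L)*(L + v))
m(V) = -36/V
k*(m(f(4, 1)) + 149) = -31*(-36/(3*1 + 3*4 + 5*1² + 5*1*4) + 149) = -31*(-36/(3 + 12 + 5*1 + 20) + 149) = -31*(-36/(3 + 12 + 5 + 20) + 149) = -31*(-36/40 + 149) = -31*(-36*1/40 + 149) = -31*(-9/10 + 149) = -31*1481/10 = -45911/10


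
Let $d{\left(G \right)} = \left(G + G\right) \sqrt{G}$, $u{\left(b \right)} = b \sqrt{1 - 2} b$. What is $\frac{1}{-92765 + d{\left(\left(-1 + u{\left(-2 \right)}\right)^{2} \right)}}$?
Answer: $- \frac{7143}{663292669} - \frac{8 i}{663292669} \approx -1.0769 \cdot 10^{-5} - 1.2061 \cdot 10^{-8} i$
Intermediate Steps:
$u{\left(b \right)} = i b^{2}$ ($u{\left(b \right)} = b \sqrt{-1} b = b i b = i b b = i b^{2}$)
$d{\left(G \right)} = 2 G^{\frac{3}{2}}$ ($d{\left(G \right)} = 2 G \sqrt{G} = 2 G^{\frac{3}{2}}$)
$\frac{1}{-92765 + d{\left(\left(-1 + u{\left(-2 \right)}\right)^{2} \right)}} = \frac{1}{-92765 + 2 \left(\left(-1 + i \left(-2\right)^{2}\right)^{2}\right)^{\frac{3}{2}}} = \frac{1}{-92765 + 2 \left(\left(-1 + i 4\right)^{2}\right)^{\frac{3}{2}}} = \frac{1}{-92765 + 2 \left(\left(-1 + 4 i\right)^{2}\right)^{\frac{3}{2}}} = \frac{1}{-92765 + 2 \left(- \left(-1 + 4 i\right)^{3}\right)} = \frac{1}{-92765 - 2 \left(-1 + 4 i\right)^{3}}$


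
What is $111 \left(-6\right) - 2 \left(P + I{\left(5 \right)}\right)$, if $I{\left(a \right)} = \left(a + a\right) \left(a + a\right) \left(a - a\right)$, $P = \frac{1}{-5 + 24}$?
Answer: $- \frac{12656}{19} \approx -666.11$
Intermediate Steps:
$P = \frac{1}{19} \approx 0.052632$
$I{\left(a \right)} = 0$ ($I{\left(a \right)} = 2 a 2 a 0 = 4 a^{2} \cdot 0 = 0$)
$111 \left(-6\right) - 2 \left(P + I{\left(5 \right)}\right) = 111 \left(-6\right) - 2 \left(\frac{1}{19} + 0\right) = -666 - \frac{2}{19} = - \frac{12656}{19}$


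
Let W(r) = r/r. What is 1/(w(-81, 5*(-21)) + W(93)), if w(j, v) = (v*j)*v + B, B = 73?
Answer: -1/892951 ≈ -1.1199e-6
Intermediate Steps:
W(r) = 1
w(j, v) = 73 + j*v**2 (w(j, v) = (v*j)*v + 73 = (j*v)*v + 73 = j*v**2 + 73 = 73 + j*v**2)
1/(w(-81, 5*(-21)) + W(93)) = 1/((73 - 81*(5*(-21))**2) + 1) = 1/((73 - 81*(-105)**2) + 1) = 1/((73 - 81*11025) + 1) = 1/((73 - 893025) + 1) = 1/(-892952 + 1) = 1/(-892951) = -1/892951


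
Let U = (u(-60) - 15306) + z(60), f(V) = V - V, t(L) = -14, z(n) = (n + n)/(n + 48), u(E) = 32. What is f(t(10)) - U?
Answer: 137456/9 ≈ 15273.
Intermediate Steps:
z(n) = 2*n/(48 + n) (z(n) = (2*n)/(48 + n) = 2*n/(48 + n))
f(V) = 0
U = -137456/9 (U = (32 - 15306) + 2*60/(48 + 60) = -15274 + 2*60/108 = -15274 + 2*60*(1/108) = -15274 + 10/9 = -137456/9 ≈ -15273.)
f(t(10)) - U = 0 - 1*(-137456/9) = 0 + 137456/9 = 137456/9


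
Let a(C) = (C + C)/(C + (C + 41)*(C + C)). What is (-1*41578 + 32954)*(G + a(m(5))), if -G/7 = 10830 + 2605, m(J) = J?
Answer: 75427082192/93 ≈ 8.1104e+8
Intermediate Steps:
G = -94045 (G = -7*(10830 + 2605) = -7*13435 = -94045)
a(C) = 2*C/(C + 2*C*(41 + C)) (a(C) = (2*C)/(C + (41 + C)*(2*C)) = (2*C)/(C + 2*C*(41 + C)) = 2*C/(C + 2*C*(41 + C)))
(-1*41578 + 32954)*(G + a(m(5))) = (-1*41578 + 32954)*(-94045 + 2/(83 + 2*5)) = (-41578 + 32954)*(-94045 + 2/(83 + 10)) = -8624*(-94045 + 2/93) = -8624*(-8746183/93) = 75427082192/93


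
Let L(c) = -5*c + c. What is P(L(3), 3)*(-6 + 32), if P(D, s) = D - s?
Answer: -390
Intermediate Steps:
L(c) = -4*c
P(L(3), 3)*(-6 + 32) = (-4*3 - 1*3)*(-6 + 32) = (-12 - 3)*26 = -15*26 = -390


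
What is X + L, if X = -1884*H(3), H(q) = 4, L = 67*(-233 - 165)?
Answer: -34202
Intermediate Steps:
L = -26666 (L = 67*(-398) = -26666)
X = -7536 (X = -1884*4 = -7536)
X + L = -7536 - 26666 = -34202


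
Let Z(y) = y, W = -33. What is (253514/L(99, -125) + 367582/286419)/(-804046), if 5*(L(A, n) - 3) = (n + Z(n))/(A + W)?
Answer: -1198098835573/8520879897138 ≈ -0.14061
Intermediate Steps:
L(A, n) = 3 + 2*n/(5*(-33 + A)) (L(A, n) = 3 + ((n + n)/(A - 33))/5 = 3 + ((2*n)/(-33 + A))/5 = 3 + (2*n/(-33 + A))/5 = 3 + 2*n/(5*(-33 + A)))
(253514/L(99, -125) + 367582/286419)/(-804046) = (253514/(((-495 + 2*(-125) + 15*99)/(5*(-33 + 99)))) + 367582/286419)/(-804046) = (253514/(((⅕)*(-495 - 250 + 1485)/66)) + 367582*(1/286419))*(-1/804046) = (253514/(((⅕)*(1/66)*740)) + 367582/286419)*(-1/804046) = (253514/(74/33) + 367582/286419)*(-1/804046) = (253514*(33/74) + 367582/286419)*(-1/804046) = (4182981/37 + 367582/286419)*(-1/804046) = (1198098835573/10597503)*(-1/804046) = -1198098835573/8520879897138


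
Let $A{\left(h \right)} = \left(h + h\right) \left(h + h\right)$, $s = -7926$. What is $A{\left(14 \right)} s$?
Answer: $-6213984$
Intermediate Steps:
$A{\left(h \right)} = 4 h^{2}$ ($A{\left(h \right)} = 2 h 2 h = 4 h^{2}$)
$A{\left(14 \right)} s = 4 \cdot 14^{2} \left(-7926\right) = 4 \cdot 196 \left(-7926\right) = 784 \left(-7926\right) = -6213984$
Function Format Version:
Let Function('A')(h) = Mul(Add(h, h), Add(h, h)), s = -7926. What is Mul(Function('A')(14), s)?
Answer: -6213984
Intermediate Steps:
Function('A')(h) = Mul(4, Pow(h, 2)) (Function('A')(h) = Mul(Mul(2, h), Mul(2, h)) = Mul(4, Pow(h, 2)))
Mul(Function('A')(14), s) = Mul(Mul(4, Pow(14, 2)), -7926) = Mul(Mul(4, 196), -7926) = Mul(784, -7926) = -6213984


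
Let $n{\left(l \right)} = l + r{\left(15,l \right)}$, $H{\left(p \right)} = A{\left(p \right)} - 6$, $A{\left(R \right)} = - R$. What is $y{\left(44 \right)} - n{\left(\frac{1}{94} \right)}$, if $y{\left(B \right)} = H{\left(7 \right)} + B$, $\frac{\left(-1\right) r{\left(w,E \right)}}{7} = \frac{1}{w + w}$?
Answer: $\frac{22012}{705} \approx 31.223$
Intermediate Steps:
$r{\left(w,E \right)} = - \frac{7}{2 w}$ ($r{\left(w,E \right)} = - \frac{7}{w + w} = - \frac{7}{2 w}$)
$H{\left(p \right)} = -6 - p$ ($H{\left(p \right)} = - p - 6 = -6 - p$)
$y{\left(B \right)} = -13 + B$ ($y{\left(B \right)} = \left(-6 - 7\right) + B = -13 + B$)
$n{\left(l \right)} = - \frac{7}{30} + l$ ($n{\left(l \right)} = l - \frac{7}{2 \cdot 15} = l - \frac{7}{30} = - \frac{7}{30} + l$)
$y{\left(44 \right)} - n{\left(\frac{1}{94} \right)} = \left(-13 + 44\right) - \left(- \frac{7}{30} + \frac{1}{94}\right) = 31 - \left(- \frac{7}{30} + \frac{1}{94}\right) = 31 - - \frac{157}{705} = 31 + \frac{157}{705} = \frac{22012}{705}$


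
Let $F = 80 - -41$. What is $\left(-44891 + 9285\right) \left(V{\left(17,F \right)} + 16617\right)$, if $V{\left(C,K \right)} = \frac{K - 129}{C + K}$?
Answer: $- \frac{40824735814}{69} \approx -5.9166 \cdot 10^{8}$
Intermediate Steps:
$F = 121$ ($F = 80 + 41 = 121$)
$V{\left(C,K \right)} = \frac{-129 + K}{C + K}$
$\left(-44891 + 9285\right) \left(V{\left(17,F \right)} + 16617\right) = \left(-44891 + 9285\right) \left(\frac{-129 + 121}{17 + 121} + 16617\right) = - 35606 \left(\frac{1}{138} \left(-8\right) + 16617\right) = - 35606 \left(- \frac{4}{69} + 16617\right) = \left(-35606\right) \frac{1146569}{69} = - \frac{40824735814}{69}$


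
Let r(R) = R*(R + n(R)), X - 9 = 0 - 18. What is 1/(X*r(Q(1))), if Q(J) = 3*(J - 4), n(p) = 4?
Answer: -1/405 ≈ -0.0024691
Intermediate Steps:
Q(J) = -12 + 3*J (Q(J) = 3*(-4 + J) = -12 + 3*J)
X = -9 (X = 9 + (0 - 18) = 9 - 18 = -9)
r(R) = R*(4 + R) (r(R) = R*(R + 4) = R*(4 + R))
1/(X*r(Q(1))) = 1/(-9*(-12 + 3*1)*(4 + (-12 + 3*1))) = 1/(-9*(-12 + 3)*(4 + (-12 + 3))) = 1/(-(-81)*(4 - 9)) = 1/(-(-81)*(-5)) = 1/(-9*45) = 1/(-405) = -1/405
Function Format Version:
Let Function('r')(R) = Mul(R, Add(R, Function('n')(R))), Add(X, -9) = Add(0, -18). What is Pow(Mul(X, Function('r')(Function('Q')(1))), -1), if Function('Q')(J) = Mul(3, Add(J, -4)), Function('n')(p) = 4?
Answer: Rational(-1, 405) ≈ -0.0024691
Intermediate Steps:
Function('Q')(J) = Add(-12, Mul(3, J)) (Function('Q')(J) = Mul(3, Add(-4, J)) = Add(-12, Mul(3, J)))
X = -9 (X = Add(9, Add(0, -18)) = Add(9, -18) = -9)
Function('r')(R) = Mul(R, Add(4, R)) (Function('r')(R) = Mul(R, Add(R, 4)) = Mul(R, Add(4, R)))
Pow(Mul(X, Function('r')(Function('Q')(1))), -1) = Pow(Mul(-9, Mul(Add(-12, Mul(3, 1)), Add(4, Add(-12, Mul(3, 1))))), -1) = Pow(Mul(-9, Mul(Add(-12, 3), Add(4, Add(-12, 3)))), -1) = Pow(Mul(-9, Mul(-9, Add(4, -9))), -1) = Pow(Mul(-9, Mul(-9, -5)), -1) = Pow(Mul(-9, 45), -1) = Pow(-405, -1) = Rational(-1, 405)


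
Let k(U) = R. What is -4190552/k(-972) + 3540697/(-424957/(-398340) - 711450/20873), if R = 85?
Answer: -3652768423843518428/23334953570815 ≈ -1.5654e+5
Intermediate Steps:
k(U) = 85
-4190552/k(-972) + 3540697/(-424957/(-398340) - 711450/20873) = -4190552/85 + 3540697/(-424957/(-398340) - 711450/20873) = -4190552*1/85 + 3540697/(-424957*(-1/398340) - 711450*1/20873) = -4190552/85 + 3540697/(424957/398340 - 711450/20873) = -4190552/85 + 3540697/(-274528865539/8314550820) = -4190552/85 + 3540697*(-8314550820/274528865539) = -4190552/85 - 29439305144721540/274528865539 = -3652768423843518428/23334953570815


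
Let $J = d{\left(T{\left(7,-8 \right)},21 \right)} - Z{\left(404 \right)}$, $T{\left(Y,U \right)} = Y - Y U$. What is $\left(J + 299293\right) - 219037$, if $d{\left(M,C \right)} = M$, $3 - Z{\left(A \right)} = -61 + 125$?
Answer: $80380$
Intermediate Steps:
$T{\left(Y,U \right)} = Y - U Y$
$Z{\left(A \right)} = -61$ ($Z{\left(A \right)} = 3 - \left(-61 + 125\right) = 3 - 64 = -61$)
$J = 124$ ($J = 7 \left(1 - -8\right) - -61 = 7 \left(1 + 8\right) + 61 = 7 \cdot 9 + 61 = 63 + 61 = 124$)
$\left(J + 299293\right) - 219037 = \left(124 + 299293\right) - 219037 = 299417 - 219037 = 80380$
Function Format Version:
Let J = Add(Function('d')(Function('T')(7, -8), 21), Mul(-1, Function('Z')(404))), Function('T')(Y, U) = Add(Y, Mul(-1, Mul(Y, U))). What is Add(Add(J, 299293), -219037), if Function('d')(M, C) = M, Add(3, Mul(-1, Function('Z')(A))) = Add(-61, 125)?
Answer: 80380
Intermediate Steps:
Function('T')(Y, U) = Add(Y, Mul(-1, U, Y)) (Function('T')(Y, U) = Add(Y, Mul(-1, Mul(U, Y))) = Add(Y, Mul(-1, U, Y)))
Function('Z')(A) = -61 (Function('Z')(A) = Add(3, Mul(-1, Add(-61, 125))) = Add(3, Mul(-1, 64)) = Add(3, -64) = -61)
J = 124 (J = Add(Mul(7, Add(1, Mul(-1, -8))), Mul(-1, -61)) = Add(Mul(7, Add(1, 8)), 61) = Add(Mul(7, 9), 61) = Add(63, 61) = 124)
Add(Add(J, 299293), -219037) = Add(Add(124, 299293), -219037) = Add(299417, -219037) = 80380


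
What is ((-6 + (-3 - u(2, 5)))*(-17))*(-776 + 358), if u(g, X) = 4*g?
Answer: -120802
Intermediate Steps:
((-6 + (-3 - u(2, 5)))*(-17))*(-776 + 358) = ((-6 + (-3 - 4*2))*(-17))*(-776 + 358) = ((-6 + (-3 - 1*8))*(-17))*(-418) = ((-6 + (-3 - 8))*(-17))*(-418) = ((-6 - 11)*(-17))*(-418) = -17*(-17)*(-418) = 289*(-418) = -120802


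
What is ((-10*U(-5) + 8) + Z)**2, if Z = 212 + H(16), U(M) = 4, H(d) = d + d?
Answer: 44944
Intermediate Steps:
H(d) = 2*d
Z = 244 (Z = 212 + 2*16 = 212 + 32 = 244)
((-10*U(-5) + 8) + Z)**2 = ((-10*4 + 8) + 244)**2 = ((-40 + 8) + 244)**2 = (-32 + 244)**2 = 212**2 = 44944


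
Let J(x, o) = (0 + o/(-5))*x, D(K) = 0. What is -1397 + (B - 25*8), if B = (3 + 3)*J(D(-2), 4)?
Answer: -1597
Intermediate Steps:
J(x, o) = -o*x/5 (J(x, o) = (0 + o*(-1/5))*x = (0 - o/5)*x = (-o/5)*x = -o*x/5)
B = 0 (B = (3 + 3)*(-1/5*4*0) = 6*0 = 0)
-1397 + (B - 25*8) = -1397 + (0 - 25*8) = -1397 + (0 - 200) = -1397 - 200 = -1597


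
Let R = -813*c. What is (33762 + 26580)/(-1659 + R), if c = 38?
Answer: -20114/10851 ≈ -1.8537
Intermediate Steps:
R = -30894 (R = -813*38 = -30894)
(33762 + 26580)/(-1659 + R) = (33762 + 26580)/(-1659 - 30894) = 60342/(-32553) = 60342*(-1/32553) = -20114/10851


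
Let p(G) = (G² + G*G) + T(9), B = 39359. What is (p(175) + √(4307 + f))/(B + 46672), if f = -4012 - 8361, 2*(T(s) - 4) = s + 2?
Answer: 122519/172062 + I*√8066/86031 ≈ 0.71206 + 0.0010439*I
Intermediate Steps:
T(s) = 5 + s/2 (T(s) = 4 + (s + 2)/2 = 4 + (2 + s)/2 = 4 + (1 + s/2) = 5 + s/2)
f = -12373
p(G) = 19/2 + 2*G² (p(G) = (G² + G*G) + (5 + (½)*9) = (G² + G²) + (5 + 9/2) = 2*G² + 19/2 = 19/2 + 2*G²)
(p(175) + √(4307 + f))/(B + 46672) = ((19/2 + 2*175²) + √(4307 - 12373))/(39359 + 46672) = ((19/2 + 2*30625) + √(-8066))/86031 = ((19/2 + 61250) + I*√8066)*(1/86031) = (122519/2 + I*√8066)*(1/86031) = 122519/172062 + I*√8066/86031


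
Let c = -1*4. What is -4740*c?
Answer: 18960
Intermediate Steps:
c = -4
-4740*c = -4740*(-4) = 18960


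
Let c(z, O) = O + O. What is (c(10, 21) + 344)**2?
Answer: 148996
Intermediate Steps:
c(z, O) = 2*O
(c(10, 21) + 344)**2 = (2*21 + 344)**2 = (42 + 344)**2 = 386**2 = 148996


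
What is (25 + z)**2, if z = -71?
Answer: 2116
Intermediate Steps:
(25 + z)**2 = (25 - 71)**2 = (-46)**2 = 2116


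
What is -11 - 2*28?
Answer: -67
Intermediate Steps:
-11 - 2*28 = -11 - 56 = -67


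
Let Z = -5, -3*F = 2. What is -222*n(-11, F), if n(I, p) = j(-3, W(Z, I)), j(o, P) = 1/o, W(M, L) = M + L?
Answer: 74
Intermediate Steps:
F = -2/3 (F = -1/3*2 = -2/3 ≈ -0.66667)
W(M, L) = L + M
n(I, p) = -1/3 (n(I, p) = 1/(-3) = -1/3)
-222*n(-11, F) = -222*(-1/3) = 74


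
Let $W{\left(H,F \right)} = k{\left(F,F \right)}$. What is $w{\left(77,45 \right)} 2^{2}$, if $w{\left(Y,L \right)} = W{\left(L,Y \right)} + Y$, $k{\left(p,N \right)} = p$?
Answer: $616$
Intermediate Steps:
$W{\left(H,F \right)} = F$
$w{\left(Y,L \right)} = 2 Y$ ($w{\left(Y,L \right)} = Y + Y = 2 Y$)
$w{\left(77,45 \right)} 2^{2} = 2 \cdot 77 \cdot 2^{2} = 154 \cdot 4 = 616$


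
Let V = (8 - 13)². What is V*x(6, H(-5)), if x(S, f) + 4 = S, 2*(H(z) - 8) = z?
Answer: 50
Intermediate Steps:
H(z) = 8 + z/2
x(S, f) = -4 + S
V = 25 (V = (-5)² = 25)
V*x(6, H(-5)) = 25*(-4 + 6) = 25*2 = 50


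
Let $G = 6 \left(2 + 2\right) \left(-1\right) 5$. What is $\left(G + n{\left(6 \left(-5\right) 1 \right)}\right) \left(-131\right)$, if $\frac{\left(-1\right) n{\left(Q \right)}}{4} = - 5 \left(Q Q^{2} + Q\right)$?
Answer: $70834320$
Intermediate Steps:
$G = -120$ ($G = 6 \cdot 4 \left(-1\right) 5 = 24 \left(-1\right) 5 = \left(-24\right) 5 = -120$)
$n{\left(Q \right)} = 20 Q + 20 Q^{3}$ ($n{\left(Q \right)} = - 4 \left(- 5 \left(Q Q^{2} + Q\right)\right) = - 4 \left(- 5 \left(Q^{3} + Q\right)\right) = - 4 \left(- 5 \left(Q + Q^{3}\right)\right) = - 4 \left(- 5 Q - 5 Q^{3}\right) = 20 Q + 20 Q^{3}$)
$\left(G + n{\left(6 \left(-5\right) 1 \right)}\right) \left(-131\right) = \left(-120 + 20 \cdot 6 \left(-5\right) 1 \left(1 + \left(6 \left(-5\right) 1\right)^{2}\right)\right) \left(-131\right) = \left(-120 + 20 \left(\left(-30\right) 1\right) \left(1 + \left(\left(-30\right) 1\right)^{2}\right)\right) \left(-131\right) = \left(-120 + 20 \left(-30\right) \left(1 + \left(-30\right)^{2}\right)\right) \left(-131\right) = \left(-120 + 20 \left(-30\right) \left(1 + 900\right)\right) \left(-131\right) = \left(-120 + 20 \left(-30\right) 901\right) \left(-131\right) = \left(-120 - 540600\right) \left(-131\right) = \left(-540720\right) \left(-131\right) = 70834320$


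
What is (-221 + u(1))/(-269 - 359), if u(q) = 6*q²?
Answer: 215/628 ≈ 0.34236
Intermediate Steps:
(-221 + u(1))/(-269 - 359) = (-221 + 6*1²)/(-269 - 359) = (-221 + 6*1)/(-628) = (-221 + 6)*(-1/628) = -215*(-1/628) = 215/628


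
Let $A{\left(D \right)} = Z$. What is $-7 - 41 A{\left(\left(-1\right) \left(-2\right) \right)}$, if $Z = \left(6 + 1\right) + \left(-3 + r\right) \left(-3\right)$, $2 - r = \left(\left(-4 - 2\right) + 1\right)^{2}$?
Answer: $-3492$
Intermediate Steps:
$r = -23$ ($r = 2 - \left(\left(-4 - 2\right) + 1\right)^{2} = 2 - \left(-6 + 1\right)^{2} = 2 - \left(-5\right)^{2} = 2 - 25 = -23$)
$Z = 85$ ($Z = \left(6 + 1\right) + \left(-3 - 23\right) \left(-3\right) = 7 - -78 = 7 + 78 = 85$)
$A{\left(D \right)} = 85$
$-7 - 41 A{\left(\left(-1\right) \left(-2\right) \right)} = -7 - 3485 = -3492$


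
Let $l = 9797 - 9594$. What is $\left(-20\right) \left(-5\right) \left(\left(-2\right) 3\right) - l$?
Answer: $-803$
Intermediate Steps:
$l = 203$ ($l = 9797 - 9594 = 203$)
$\left(-20\right) \left(-5\right) \left(\left(-2\right) 3\right) - l = \left(-20\right) \left(-5\right) \left(\left(-2\right) 3\right) - 203 = 100 \left(-6\right) - 203 = -600 - 203 = -803$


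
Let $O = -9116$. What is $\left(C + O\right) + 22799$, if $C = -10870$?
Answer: $2813$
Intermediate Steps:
$\left(C + O\right) + 22799 = \left(-10870 - 9116\right) + 22799 = -19986 + 22799 = 2813$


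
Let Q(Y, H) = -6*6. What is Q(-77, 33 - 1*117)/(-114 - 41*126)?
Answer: 3/440 ≈ 0.0068182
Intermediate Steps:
Q(Y, H) = -36
Q(-77, 33 - 1*117)/(-114 - 41*126) = -36/(-114 - 41*126) = -36/(-114 - 5166) = -36/(-5280) = -36*(-1/5280) = 3/440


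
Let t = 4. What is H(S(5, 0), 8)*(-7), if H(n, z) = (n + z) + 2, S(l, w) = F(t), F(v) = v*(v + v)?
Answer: -294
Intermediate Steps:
F(v) = 2*v² (F(v) = v*(2*v) = 2*v²)
S(l, w) = 32 (S(l, w) = 2*4² = 2*16 = 32)
H(n, z) = 2 + n + z
H(S(5, 0), 8)*(-7) = (2 + 32 + 8)*(-7) = 42*(-7) = -294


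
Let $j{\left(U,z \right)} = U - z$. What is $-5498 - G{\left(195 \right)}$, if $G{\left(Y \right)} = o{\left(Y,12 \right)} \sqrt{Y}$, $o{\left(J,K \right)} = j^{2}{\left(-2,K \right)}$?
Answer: $-5498 - 196 \sqrt{195} \approx -8235.0$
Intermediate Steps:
$o{\left(J,K \right)} = \left(-2 - K\right)^{2}$
$G{\left(Y \right)} = 196 \sqrt{Y}$ ($G{\left(Y \right)} = \left(2 + 12\right)^{2} \sqrt{Y} = 14^{2} \sqrt{Y} = 196 \sqrt{Y}$)
$-5498 - G{\left(195 \right)} = -5498 - 196 \sqrt{195}$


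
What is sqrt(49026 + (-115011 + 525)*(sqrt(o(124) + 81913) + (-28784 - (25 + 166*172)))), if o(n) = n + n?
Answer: 3*sqrt(729675608 - 38162*sqrt(9129)) ≈ 80835.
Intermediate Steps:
o(n) = 2*n
sqrt(49026 + (-115011 + 525)*(sqrt(o(124) + 81913) + (-28784 - (25 + 166*172)))) = sqrt(49026 + (-115011 + 525)*(sqrt(2*124 + 81913) + (-28784 - (25 + 166*172)))) = sqrt(49026 - 114486*(sqrt(248 + 81913) + (-28784 - (25 + 28552)))) = sqrt(49026 - 114486*(sqrt(82161) + (-28784 - 1*28577))) = sqrt(49026 - 114486*(3*sqrt(9129) + (-28784 - 28577))) = sqrt(49026 - 114486*(3*sqrt(9129) - 57361)) = sqrt(49026 - 114486*(-57361 + 3*sqrt(9129))) = sqrt(49026 + (6567031446 - 343458*sqrt(9129))) = sqrt(6567080472 - 343458*sqrt(9129))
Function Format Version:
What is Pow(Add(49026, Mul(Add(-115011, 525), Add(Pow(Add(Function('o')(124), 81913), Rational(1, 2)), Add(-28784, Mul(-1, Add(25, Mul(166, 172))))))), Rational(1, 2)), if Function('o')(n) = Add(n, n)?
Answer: Mul(3, Pow(Add(729675608, Mul(-38162, Pow(9129, Rational(1, 2)))), Rational(1, 2))) ≈ 80835.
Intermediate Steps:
Function('o')(n) = Mul(2, n)
Pow(Add(49026, Mul(Add(-115011, 525), Add(Pow(Add(Function('o')(124), 81913), Rational(1, 2)), Add(-28784, Mul(-1, Add(25, Mul(166, 172))))))), Rational(1, 2)) = Pow(Add(49026, Mul(Add(-115011, 525), Add(Pow(Add(Mul(2, 124), 81913), Rational(1, 2)), Add(-28784, Mul(-1, Add(25, Mul(166, 172))))))), Rational(1, 2)) = Pow(Add(49026, Mul(-114486, Add(Pow(Add(248, 81913), Rational(1, 2)), Add(-28784, Mul(-1, Add(25, 28552)))))), Rational(1, 2)) = Pow(Add(49026, Mul(-114486, Add(Pow(82161, Rational(1, 2)), Add(-28784, Mul(-1, 28577))))), Rational(1, 2)) = Pow(Add(49026, Mul(-114486, Add(Mul(3, Pow(9129, Rational(1, 2))), Add(-28784, -28577)))), Rational(1, 2)) = Pow(Add(49026, Mul(-114486, Add(Mul(3, Pow(9129, Rational(1, 2))), -57361))), Rational(1, 2)) = Pow(Add(49026, Mul(-114486, Add(-57361, Mul(3, Pow(9129, Rational(1, 2)))))), Rational(1, 2)) = Pow(Add(49026, Add(6567031446, Mul(-343458, Pow(9129, Rational(1, 2))))), Rational(1, 2)) = Pow(Add(6567080472, Mul(-343458, Pow(9129, Rational(1, 2)))), Rational(1, 2))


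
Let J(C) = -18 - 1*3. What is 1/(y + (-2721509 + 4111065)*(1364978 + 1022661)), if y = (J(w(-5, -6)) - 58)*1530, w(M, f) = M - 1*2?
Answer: 1/3317757977414 ≈ 3.0141e-13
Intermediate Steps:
w(M, f) = -2 + M (w(M, f) = M - 2 = -2 + M)
J(C) = -21 (J(C) = -18 - 3 = -21)
y = -120870 (y = (-21 - 58)*1530 = -79*1530 = -120870)
1/(y + (-2721509 + 4111065)*(1364978 + 1022661)) = 1/(-120870 + (-2721509 + 4111065)*(1364978 + 1022661)) = 1/(-120870 + 1389556*2387639) = 1/(-120870 + 3317758098284) = 1/3317757977414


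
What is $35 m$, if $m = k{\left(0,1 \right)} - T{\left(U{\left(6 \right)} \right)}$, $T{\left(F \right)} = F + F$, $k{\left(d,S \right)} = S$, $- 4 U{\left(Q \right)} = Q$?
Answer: $140$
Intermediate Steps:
$U{\left(Q \right)} = - \frac{Q}{4}$
$T{\left(F \right)} = 2 F$
$m = 4$ ($m = 1 - 2 \left(\left(- \frac{1}{4}\right) 6\right) = 1 - 2 \left(- \frac{3}{2}\right) = 1 - -3 = 1 + 3 = 4$)
$35 m = 35 \cdot 4 = 140$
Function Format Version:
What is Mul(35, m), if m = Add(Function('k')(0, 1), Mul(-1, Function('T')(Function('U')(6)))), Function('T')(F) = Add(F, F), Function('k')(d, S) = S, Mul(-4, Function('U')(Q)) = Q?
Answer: 140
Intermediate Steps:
Function('U')(Q) = Mul(Rational(-1, 4), Q)
Function('T')(F) = Mul(2, F)
m = 4 (m = Add(1, Mul(-1, Mul(2, Mul(Rational(-1, 4), 6)))) = Add(1, Mul(-1, Mul(2, Rational(-3, 2)))) = Add(1, Mul(-1, -3)) = Add(1, 3) = 4)
Mul(35, m) = Mul(35, 4) = 140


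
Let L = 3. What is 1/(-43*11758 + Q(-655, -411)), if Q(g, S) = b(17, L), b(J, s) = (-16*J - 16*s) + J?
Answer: -1/505897 ≈ -1.9767e-6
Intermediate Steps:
b(J, s) = -16*s - 15*J
Q(g, S) = -303 (Q(g, S) = -16*3 - 15*17 = -48 - 255 = -303)
1/(-43*11758 + Q(-655, -411)) = 1/(-43*11758 - 303) = 1/(-505594 - 303) = 1/(-505897) = -1/505897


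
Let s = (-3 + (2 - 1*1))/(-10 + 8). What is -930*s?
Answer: -930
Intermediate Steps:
s = 1 (s = (-3 + (2 - 1))/(-2) = (-3 + 1)*(-½) = -2*(-½) = 1)
-930*s = -930*1 = -930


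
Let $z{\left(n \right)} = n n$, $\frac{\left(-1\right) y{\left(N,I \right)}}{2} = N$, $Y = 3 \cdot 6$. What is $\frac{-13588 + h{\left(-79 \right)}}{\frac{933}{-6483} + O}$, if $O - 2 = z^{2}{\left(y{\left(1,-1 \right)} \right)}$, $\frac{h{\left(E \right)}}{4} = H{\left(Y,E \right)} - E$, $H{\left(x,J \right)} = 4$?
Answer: $- \frac{28646216}{38587} \approx -742.38$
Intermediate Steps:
$Y = 18$
$y{\left(N,I \right)} = - 2 N$
$h{\left(E \right)} = 16 - 4 E$ ($h{\left(E \right)} = 4 \left(4 - E\right) = 16 - 4 E$)
$z{\left(n \right)} = n^{2}$
$O = 18$ ($O = 2 + \left(\left(\left(-2\right) 1\right)^{2}\right)^{2} = 2 + \left(\left(-2\right)^{2}\right)^{2} = 2 + 4^{2} = 2 + 16 = 18$)
$\frac{-13588 + h{\left(-79 \right)}}{\frac{933}{-6483} + O} = \frac{-13588 + \left(16 - -316\right)}{\frac{933}{-6483} + 18} = \frac{-13588 + \left(16 + 316\right)}{933 \left(- \frac{1}{6483}\right) + 18} = \frac{-13588 + 332}{- \frac{311}{2161} + 18} = - \frac{13256}{\frac{38587}{2161}} = \left(-13256\right) \frac{2161}{38587} = - \frac{28646216}{38587}$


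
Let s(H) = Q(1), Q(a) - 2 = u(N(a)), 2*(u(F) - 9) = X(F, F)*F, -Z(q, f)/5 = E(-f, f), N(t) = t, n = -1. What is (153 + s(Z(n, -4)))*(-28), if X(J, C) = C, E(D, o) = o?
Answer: -4606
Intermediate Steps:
Z(q, f) = -5*f
u(F) = 9 + F²/2 (u(F) = 9 + (F*F)/2 = 9 + F²/2)
Q(a) = 11 + a²/2 (Q(a) = 2 + (9 + a²/2) = 11 + a²/2)
s(H) = 23/2 (s(H) = 11 + (½)*1² = 11 + (½)*1 = 11 + ½ = 23/2)
(153 + s(Z(n, -4)))*(-28) = (153 + 23/2)*(-28) = (329/2)*(-28) = -4606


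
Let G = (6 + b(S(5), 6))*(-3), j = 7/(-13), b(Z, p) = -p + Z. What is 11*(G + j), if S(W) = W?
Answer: -2222/13 ≈ -170.92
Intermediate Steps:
b(Z, p) = Z - p
j = -7/13 (j = 7*(-1/13) = -7/13 ≈ -0.53846)
G = -15 (G = (6 + (5 - 1*6))*(-3) = (6 + (5 - 6))*(-3) = (6 - 1)*(-3) = 5*(-3) = -15)
11*(G + j) = 11*(-15 - 7/13) = 11*(-202/13) = -2222/13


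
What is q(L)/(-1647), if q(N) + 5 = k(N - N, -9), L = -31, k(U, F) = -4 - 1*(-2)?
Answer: 7/1647 ≈ 0.0042502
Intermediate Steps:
k(U, F) = -2 (k(U, F) = -4 + 2 = -2)
q(N) = -7 (q(N) = -5 - 2 = -7)
q(L)/(-1647) = -7/(-1647) = -7*(-1/1647) = 7/1647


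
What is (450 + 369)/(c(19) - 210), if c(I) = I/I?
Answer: -819/209 ≈ -3.9187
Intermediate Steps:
c(I) = 1
(450 + 369)/(c(19) - 210) = (450 + 369)/(1 - 210) = 819/(-209) = 819*(-1/209) = -819/209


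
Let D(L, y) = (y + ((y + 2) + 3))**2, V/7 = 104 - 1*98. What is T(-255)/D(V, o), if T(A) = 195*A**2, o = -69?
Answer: 12679875/17689 ≈ 716.82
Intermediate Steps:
V = 42 (V = 7*(104 - 1*98) = 7*(104 - 98) = 7*6 = 42)
D(L, y) = (5 + 2*y)**2 (D(L, y) = (y + ((2 + y) + 3))**2 = (y + (5 + y))**2 = (5 + 2*y)**2)
T(-255)/D(V, o) = (195*(-255)**2)/((5 + 2*(-69))**2) = (195*65025)/((5 - 138)**2) = 12679875/((-133)**2) = 12679875/17689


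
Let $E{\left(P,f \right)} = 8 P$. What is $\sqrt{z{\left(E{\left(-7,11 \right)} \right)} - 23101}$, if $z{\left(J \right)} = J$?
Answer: $3 i \sqrt{2573} \approx 152.17 i$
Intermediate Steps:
$\sqrt{z{\left(E{\left(-7,11 \right)} \right)} - 23101} = \sqrt{8 \left(-7\right) - 23101} = \sqrt{-56 - 23101} = \sqrt{-23157} = 3 i \sqrt{2573}$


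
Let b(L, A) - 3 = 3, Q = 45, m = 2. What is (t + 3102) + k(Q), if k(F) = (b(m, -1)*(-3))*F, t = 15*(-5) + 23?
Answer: 2240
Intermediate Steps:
b(L, A) = 6 (b(L, A) = 3 + 3 = 6)
t = -52 (t = -75 + 23 = -52)
k(F) = -18*F (k(F) = (6*(-3))*F = -18*F)
(t + 3102) + k(Q) = (-52 + 3102) - 18*45 = 3050 - 810 = 2240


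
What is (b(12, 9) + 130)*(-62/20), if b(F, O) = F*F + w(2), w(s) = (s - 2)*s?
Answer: -4247/5 ≈ -849.40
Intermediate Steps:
w(s) = s*(-2 + s) (w(s) = (-2 + s)*s = s*(-2 + s))
b(F, O) = F² (b(F, O) = F*F + 2*(-2 + 2) = F² + 2*0 = F² + 0 = F²)
(b(12, 9) + 130)*(-62/20) = (12² + 130)*(-62/20) = (144 + 130)*(-62*1/20) = 274*(-31/10) = -4247/5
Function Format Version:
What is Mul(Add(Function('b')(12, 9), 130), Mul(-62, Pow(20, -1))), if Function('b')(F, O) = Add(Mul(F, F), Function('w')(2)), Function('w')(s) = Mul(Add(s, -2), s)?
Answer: Rational(-4247, 5) ≈ -849.40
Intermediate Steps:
Function('w')(s) = Mul(s, Add(-2, s)) (Function('w')(s) = Mul(Add(-2, s), s) = Mul(s, Add(-2, s)))
Function('b')(F, O) = Pow(F, 2) (Function('b')(F, O) = Add(Mul(F, F), Mul(2, Add(-2, 2))) = Add(Pow(F, 2), Mul(2, 0)) = Add(Pow(F, 2), 0) = Pow(F, 2))
Mul(Add(Function('b')(12, 9), 130), Mul(-62, Pow(20, -1))) = Mul(Add(Pow(12, 2), 130), Mul(-62, Pow(20, -1))) = Mul(Add(144, 130), Mul(-62, Rational(1, 20))) = Mul(274, Rational(-31, 10)) = Rational(-4247, 5)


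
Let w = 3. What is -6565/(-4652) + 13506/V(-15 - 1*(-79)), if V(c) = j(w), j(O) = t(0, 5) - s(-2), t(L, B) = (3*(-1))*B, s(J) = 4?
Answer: -62705177/88388 ≈ -709.43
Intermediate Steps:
t(L, B) = -3*B
j(O) = -19 (j(O) = -3*5 - 1*4 = -15 - 4 = -19)
V(c) = -19
-6565/(-4652) + 13506/V(-15 - 1*(-79)) = -6565/(-4652) + 13506/(-19) = -6565*(-1/4652) + 13506*(-1/19) = 6565/4652 - 13506/19 = -62705177/88388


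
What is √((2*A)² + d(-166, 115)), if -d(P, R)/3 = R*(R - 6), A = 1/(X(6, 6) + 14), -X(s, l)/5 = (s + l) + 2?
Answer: I*√29482319/28 ≈ 193.92*I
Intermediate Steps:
X(s, l) = -10 - 5*l - 5*s (X(s, l) = -5*((s + l) + 2) = -5*((l + s) + 2) = -5*(2 + l + s) = -10 - 5*l - 5*s)
A = -1/56 (A = 1/((-10 - 5*6 - 5*6) + 14) = 1/((-10 - 30 - 30) + 14) = 1/(-70 + 14) = 1/(-56) = -1/56 ≈ -0.017857)
d(P, R) = -3*R*(-6 + R) (d(P, R) = -3*R*(R - 6) = -3*R*(-6 + R))
√((2*A)² + d(-166, 115)) = √((2*(-1/56))² + 3*115*(6 - 1*115)) = √((-1/28)² + 3*115*(6 - 115)) = √(1/784 + 3*115*(-109)) = √(1/784 - 37605) = √(-29482319/784) = I*√29482319/28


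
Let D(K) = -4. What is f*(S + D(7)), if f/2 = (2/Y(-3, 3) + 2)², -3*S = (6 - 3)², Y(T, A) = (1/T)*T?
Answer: -224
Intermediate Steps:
Y(T, A) = 1 (Y(T, A) = T/T = 1)
S = -3 (S = -(6 - 3)²/3 = -⅓*3² = -⅓*9 = -3)
f = 32 (f = 2*(2/1 + 2)² = 2*(2*1 + 2)² = 2*(2 + 2)² = 2*4² = 2*16 = 32)
f*(S + D(7)) = 32*(-3 - 4) = 32*(-7) = -224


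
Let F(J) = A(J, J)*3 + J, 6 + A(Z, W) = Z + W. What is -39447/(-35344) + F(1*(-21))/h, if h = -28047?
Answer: 370733923/330431056 ≈ 1.1220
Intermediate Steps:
A(Z, W) = -6 + W + Z (A(Z, W) = -6 + (Z + W) = -6 + (W + Z) = -6 + W + Z)
F(J) = -18 + 7*J (F(J) = (-6 + J + J)*3 + J = (-6 + 2*J)*3 + J = (-18 + 6*J) + J = -18 + 7*J)
-39447/(-35344) + F(1*(-21))/h = -39447/(-35344) + (-18 + 7*(1*(-21)))/(-28047) = -39447*(-1/35344) + (-18 + 7*(-21))*(-1/28047) = 39447/35344 + (-18 - 147)*(-1/28047) = 39447/35344 - 165*(-1/28047) = 39447/35344 + 55/9349 = 370733923/330431056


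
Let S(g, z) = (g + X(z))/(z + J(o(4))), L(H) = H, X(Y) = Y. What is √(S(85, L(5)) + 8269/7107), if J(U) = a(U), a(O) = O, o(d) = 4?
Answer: √563862273/7107 ≈ 3.3412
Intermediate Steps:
J(U) = U
S(g, z) = (g + z)/(4 + z) (S(g, z) = (g + z)/(z + 4) = (g + z)/(4 + z))
√(S(85, L(5)) + 8269/7107) = √((85 + 5)/(4 + 5) + 8269/7107) = √(90/9 + 8269*(1/7107)) = √((⅑)*90 + 8269/7107) = √(10 + 8269/7107) = √(79339/7107) = √563862273/7107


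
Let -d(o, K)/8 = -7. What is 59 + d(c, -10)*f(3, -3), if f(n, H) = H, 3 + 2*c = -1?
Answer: -109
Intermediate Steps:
c = -2 (c = -3/2 + (½)*(-1) = -3/2 - ½ = -2)
d(o, K) = 56 (d(o, K) = -8*(-7) = 56)
59 + d(c, -10)*f(3, -3) = 59 + 56*(-3) = 59 - 168 = -109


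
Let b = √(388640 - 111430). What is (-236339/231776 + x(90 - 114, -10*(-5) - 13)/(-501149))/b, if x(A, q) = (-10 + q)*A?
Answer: -6225834877*√277210/1694691392004160 ≈ -0.0019342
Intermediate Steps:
b = √277210 ≈ 526.51
x(A, q) = A*(-10 + q)
(-236339/231776 + x(90 - 114, -10*(-5) - 13)/(-501149))/b = (-236339/231776 + ((90 - 114)*(-10 + (-10*(-5) - 13)))/(-501149))/(√277210) = (-236339*1/231776 - 24*(-10 + (50 - 13))*(-1/501149))*(√277210/277210) = (-236339/231776 - 24*(-10 + 37)*(-1/501149))*(√277210/277210) = (-236339/231776 - 24*27*(-1/501149))*(√277210/277210) = (-236339/231776 - 648*(-1/501149))*(√277210/277210) = (-236339/231776 + 648/501149)*(√277210/277210) = -6225834877*√277210/1694691392004160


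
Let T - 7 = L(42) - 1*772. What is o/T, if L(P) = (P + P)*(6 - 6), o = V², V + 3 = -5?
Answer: -64/765 ≈ -0.083660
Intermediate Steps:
V = -8 (V = -3 - 5 = -8)
o = 64 (o = (-8)² = 64)
L(P) = 0 (L(P) = (2*P)*0 = 0)
T = -765 (T = 7 + (0 - 1*772) = 7 + (0 - 772) = 7 - 772 = -765)
o/T = 64/(-765) = 64*(-1/765) = -64/765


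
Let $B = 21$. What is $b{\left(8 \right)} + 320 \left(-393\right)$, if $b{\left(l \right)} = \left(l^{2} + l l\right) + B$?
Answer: $-125611$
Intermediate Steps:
$b{\left(l \right)} = 21 + 2 l^{2}$ ($b{\left(l \right)} = \left(l^{2} + l l\right) + 21 = \left(l^{2} + l^{2}\right) + 21 = 2 l^{2} + 21 = 21 + 2 l^{2}$)
$b{\left(8 \right)} + 320 \left(-393\right) = \left(21 + 2 \cdot 8^{2}\right) + 320 \left(-393\right) = \left(21 + 2 \cdot 64\right) - 125760 = \left(21 + 128\right) - 125760 = 149 - 125760 = -125611$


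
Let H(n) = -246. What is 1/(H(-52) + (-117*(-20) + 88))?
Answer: 1/2182 ≈ 0.00045829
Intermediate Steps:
1/(H(-52) + (-117*(-20) + 88)) = 1/(-246 + (-117*(-20) + 88)) = 1/(-246 + (2340 + 88)) = 1/(-246 + 2428) = 1/2182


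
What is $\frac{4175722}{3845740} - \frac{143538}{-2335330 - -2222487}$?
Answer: $\frac{511605412883}{216982419410} \approx 2.3578$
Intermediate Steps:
$\frac{4175722}{3845740} - \frac{143538}{-2335330 - -2222487} = 4175722 \cdot \frac{1}{3845740} - \frac{143538}{-2335330 + 2222487} = \frac{2087861}{1922870} - \frac{143538}{-112843} = \frac{2087861}{1922870} - - \frac{143538}{112843} = \frac{2087861}{1922870} + \frac{143538}{112843} = \frac{511605412883}{216982419410}$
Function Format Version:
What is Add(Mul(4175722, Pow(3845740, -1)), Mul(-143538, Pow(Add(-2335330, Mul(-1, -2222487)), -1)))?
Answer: Rational(511605412883, 216982419410) ≈ 2.3578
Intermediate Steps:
Add(Mul(4175722, Pow(3845740, -1)), Mul(-143538, Pow(Add(-2335330, Mul(-1, -2222487)), -1))) = Add(Mul(4175722, Rational(1, 3845740)), Mul(-143538, Pow(Add(-2335330, 2222487), -1))) = Add(Rational(2087861, 1922870), Mul(-143538, Pow(-112843, -1))) = Add(Rational(2087861, 1922870), Mul(-143538, Rational(-1, 112843))) = Add(Rational(2087861, 1922870), Rational(143538, 112843)) = Rational(511605412883, 216982419410)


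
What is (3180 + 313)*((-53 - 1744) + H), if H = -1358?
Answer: -11020415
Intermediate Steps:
(3180 + 313)*((-53 - 1744) + H) = (3180 + 313)*((-53 - 1744) - 1358) = 3493*(-1797 - 1358) = 3493*(-3155) = -11020415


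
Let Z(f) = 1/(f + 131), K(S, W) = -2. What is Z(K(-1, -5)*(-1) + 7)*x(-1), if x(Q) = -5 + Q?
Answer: -3/70 ≈ -0.042857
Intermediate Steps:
Z(f) = 1/(131 + f)
Z(K(-1, -5)*(-1) + 7)*x(-1) = (-5 - 1)/(131 + (-2*(-1) + 7)) = -6/(131 + (2 + 7)) = -6/(131 + 9) = -6/140 = (1/140)*(-6) = -3/70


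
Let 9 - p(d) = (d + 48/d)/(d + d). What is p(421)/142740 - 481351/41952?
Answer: -78062941181561/6803587205280 ≈ -11.474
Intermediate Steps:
p(d) = 9 - (d + 48/d)/(2*d) (p(d) = 9 - (d + 48/d)/(d + d) = 9 - (d + 48/d)/(2*d))
p(421)/142740 - 481351/41952 = (17/2 - 24/421²)/142740 - 481351/41952 = (17/2 - 24*1/177241)*(1/142740) - 481351*1/41952 = (17/2 - 24/177241)*(1/142740) - 481351/41952 = (3013049/354482)*(1/142740) - 481351/41952 = 231773/3892212360 - 481351/41952 = -78062941181561/6803587205280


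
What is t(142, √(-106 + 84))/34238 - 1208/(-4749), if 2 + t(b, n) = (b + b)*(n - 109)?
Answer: -52830019/81298131 + 142*I*√22/17119 ≈ -0.64983 + 0.038906*I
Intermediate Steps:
t(b, n) = -2 + 2*b*(-109 + n) (t(b, n) = -2 + (b + b)*(n - 109) = -2 + (2*b)*(-109 + n) = -2 + 2*b*(-109 + n))
t(142, √(-106 + 84))/34238 - 1208/(-4749) = (-2 - 218*142 + 2*142*√(-106 + 84))/34238 - 1208/(-4749) = (-2 - 30956 + 2*142*√(-22))*(1/34238) - 1208*(-1/4749) = (-2 - 30956 + 2*142*(I*√22))*(1/34238) + 1208/4749 = (-2 - 30956 + 284*I*√22)*(1/34238) + 1208/4749 = (-30958 + 284*I*√22)*(1/34238) + 1208/4749 = (-15479/17119 + 142*I*√22/17119) + 1208/4749 = -52830019/81298131 + 142*I*√22/17119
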